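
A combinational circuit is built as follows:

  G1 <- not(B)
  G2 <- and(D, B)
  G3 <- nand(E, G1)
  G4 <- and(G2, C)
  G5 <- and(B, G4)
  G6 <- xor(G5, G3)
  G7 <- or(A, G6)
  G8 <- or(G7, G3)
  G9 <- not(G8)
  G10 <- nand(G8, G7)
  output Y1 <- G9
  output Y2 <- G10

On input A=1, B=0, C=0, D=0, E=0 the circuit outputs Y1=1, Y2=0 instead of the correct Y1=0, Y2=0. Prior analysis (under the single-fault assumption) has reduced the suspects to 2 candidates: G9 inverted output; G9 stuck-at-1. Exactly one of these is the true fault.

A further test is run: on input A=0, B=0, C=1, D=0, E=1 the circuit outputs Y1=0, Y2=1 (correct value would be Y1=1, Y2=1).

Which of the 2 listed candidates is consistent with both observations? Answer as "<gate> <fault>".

G9 inverted output

Evaluate each candidate on input A=0, B=0, C=1, D=0, E=1:
  G9 inverted output: G1=1, G2=0, G3=0, G4=0, G5=0, G6=0, G7=0, G8=0, G9=0 [inverted output], G10=1 → Y1=0, Y2=1 — matches
  G9 stuck-at-1: G1=1, G2=0, G3=0, G4=0, G5=0, G6=0, G7=0, G8=0, G9=1 [stuck-at-1], G10=1 → Y1=1, Y2=1 — eliminated
Only G9 inverted output reproduces the observed Y1=0, Y2=1.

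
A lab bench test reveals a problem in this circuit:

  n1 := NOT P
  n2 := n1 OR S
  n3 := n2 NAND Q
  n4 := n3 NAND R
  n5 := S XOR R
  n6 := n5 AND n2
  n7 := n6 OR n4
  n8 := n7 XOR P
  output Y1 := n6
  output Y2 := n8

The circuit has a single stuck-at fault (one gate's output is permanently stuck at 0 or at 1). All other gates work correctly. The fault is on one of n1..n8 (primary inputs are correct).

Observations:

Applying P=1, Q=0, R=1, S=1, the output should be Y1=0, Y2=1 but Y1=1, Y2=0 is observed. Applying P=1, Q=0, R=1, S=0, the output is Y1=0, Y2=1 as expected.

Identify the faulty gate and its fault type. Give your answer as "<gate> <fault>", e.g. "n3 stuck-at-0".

Fault-free values for test 1 (P=1, Q=0, R=1, S=1): n1=0, n2=1, n3=1, n4=0, n5=0, n6=0, n7=0, n8=1, giving Y1=0, Y2=1. Observed Y1=1, Y2=0.
Test 1: faults giving observed Y1=1, Y2=0 are {n5 stuck-at-1, n6 stuck-at-1}.
Test 2 (P=1, Q=0, R=1, S=0): fault-free n1=0, n2=0, n3=1, n4=0, n5=1, n6=0, n7=0, n8=1 → Y1=0, Y2=1; observed Y1=0, Y2=1. Eliminates n6 stuck-at-1.
Only n5 stuck-at-1 is consistent with every test.

n5 stuck-at-1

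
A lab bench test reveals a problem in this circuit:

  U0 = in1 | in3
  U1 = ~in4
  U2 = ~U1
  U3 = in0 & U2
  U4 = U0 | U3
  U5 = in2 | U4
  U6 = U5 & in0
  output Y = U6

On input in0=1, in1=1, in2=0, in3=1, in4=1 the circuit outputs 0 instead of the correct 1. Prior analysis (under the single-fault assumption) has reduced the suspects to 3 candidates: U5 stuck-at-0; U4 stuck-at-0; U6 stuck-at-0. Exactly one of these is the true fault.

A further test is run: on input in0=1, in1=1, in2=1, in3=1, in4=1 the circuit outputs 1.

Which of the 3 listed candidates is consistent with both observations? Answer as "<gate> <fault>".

U4 stuck-at-0

Evaluate each candidate on input in0=1, in1=1, in2=1, in3=1, in4=1:
  U5 stuck-at-0: U0=1, U1=0, U2=1, U3=1, U4=1, U5=0 [stuck-at-0], U6=0 → 0 — eliminated
  U4 stuck-at-0: U0=1, U1=0, U2=1, U3=1, U4=0 [stuck-at-0], U5=1, U6=1 → 1 — matches
  U6 stuck-at-0: U0=1, U1=0, U2=1, U3=1, U4=1, U5=1, U6=0 [stuck-at-0] → 0 — eliminated
Only U4 stuck-at-0 reproduces the observed 1.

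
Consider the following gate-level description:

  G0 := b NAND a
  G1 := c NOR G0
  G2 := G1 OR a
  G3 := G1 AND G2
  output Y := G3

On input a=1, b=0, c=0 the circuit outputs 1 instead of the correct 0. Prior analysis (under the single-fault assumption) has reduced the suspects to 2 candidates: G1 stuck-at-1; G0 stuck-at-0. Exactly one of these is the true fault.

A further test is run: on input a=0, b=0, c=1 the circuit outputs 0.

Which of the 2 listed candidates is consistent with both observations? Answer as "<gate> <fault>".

Evaluate each candidate on input a=0, b=0, c=1:
  G1 stuck-at-1: G0=1, G1=1 [stuck-at-1], G2=1, G3=1 → 1 — eliminated
  G0 stuck-at-0: G0=0 [stuck-at-0], G1=0, G2=0, G3=0 → 0 — matches
Only G0 stuck-at-0 reproduces the observed 0.

G0 stuck-at-0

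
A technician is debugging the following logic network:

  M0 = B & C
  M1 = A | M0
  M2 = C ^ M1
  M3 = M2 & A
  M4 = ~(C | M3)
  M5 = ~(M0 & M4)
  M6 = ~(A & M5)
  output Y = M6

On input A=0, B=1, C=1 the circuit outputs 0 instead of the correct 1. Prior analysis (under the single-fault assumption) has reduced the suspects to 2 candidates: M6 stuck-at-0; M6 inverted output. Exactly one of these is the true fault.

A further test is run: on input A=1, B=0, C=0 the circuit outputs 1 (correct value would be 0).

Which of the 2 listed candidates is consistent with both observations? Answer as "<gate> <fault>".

Evaluate each candidate on input A=1, B=0, C=0:
  M6 stuck-at-0: M0=0, M1=1, M2=1, M3=1, M4=0, M5=1, M6=0 [stuck-at-0] → 0 — eliminated
  M6 inverted output: M0=0, M1=1, M2=1, M3=1, M4=0, M5=1, M6=1 [inverted output] → 1 — matches
Only M6 inverted output reproduces the observed 1.

M6 inverted output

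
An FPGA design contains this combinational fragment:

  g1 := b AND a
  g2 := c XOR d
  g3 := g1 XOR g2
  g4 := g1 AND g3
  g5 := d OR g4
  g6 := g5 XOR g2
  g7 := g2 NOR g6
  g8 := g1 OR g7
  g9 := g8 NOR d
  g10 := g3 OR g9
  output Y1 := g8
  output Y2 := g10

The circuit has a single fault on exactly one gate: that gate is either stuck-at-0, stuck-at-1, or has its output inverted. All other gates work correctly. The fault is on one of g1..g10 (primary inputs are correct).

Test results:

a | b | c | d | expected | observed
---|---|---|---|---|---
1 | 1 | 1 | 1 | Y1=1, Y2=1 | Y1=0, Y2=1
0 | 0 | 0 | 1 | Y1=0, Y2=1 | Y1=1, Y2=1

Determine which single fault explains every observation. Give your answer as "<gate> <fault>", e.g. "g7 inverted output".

Fault-free values for test 1 (a=1, b=1, c=1, d=1): g1=1, g2=0, g3=1, g4=1, g5=1, g6=1, g7=0, g8=1, g9=0, g10=1, giving Y1=1, Y2=1. Observed Y1=0, Y2=1.
Test 1: faults giving observed Y1=0, Y2=1 are {g8 stuck-at-0, g8 inverted output}.
Test 2 (a=0, b=0, c=0, d=1): fault-free g1=0, g2=1, g3=1, g4=0, g5=1, g6=0, g7=0, g8=0, g9=0, g10=1 → Y1=0, Y2=1; observed Y1=1, Y2=1. Eliminates g8 stuck-at-0.
Only g8 inverted output is consistent with every test.

g8 inverted output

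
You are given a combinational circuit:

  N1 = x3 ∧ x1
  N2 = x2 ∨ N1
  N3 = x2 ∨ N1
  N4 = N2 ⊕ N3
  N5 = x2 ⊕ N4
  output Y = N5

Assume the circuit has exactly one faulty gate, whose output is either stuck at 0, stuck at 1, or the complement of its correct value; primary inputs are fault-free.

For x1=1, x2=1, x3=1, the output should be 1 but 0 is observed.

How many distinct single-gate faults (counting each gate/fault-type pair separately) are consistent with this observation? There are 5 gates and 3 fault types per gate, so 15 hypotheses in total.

Fault-free: N1=1, N2=1, N3=1, N4=0, N5=1 → 1. Observed 0.
  N1: none of the 3 fault types match ✗
  N2: stuck-at-0, inverted output ✓; others ✗
  N3: stuck-at-0, inverted output ✓; others ✗
  N4: stuck-at-1, inverted output ✓; others ✗
  N5: stuck-at-0, inverted output ✓; others ✗
Consistent faults: {N2 stuck-at-0, N2 inverted output, N3 stuck-at-0, N3 inverted output, N4 stuck-at-1, N4 inverted output, N5 stuck-at-0, N5 inverted output} — 8 in all.

8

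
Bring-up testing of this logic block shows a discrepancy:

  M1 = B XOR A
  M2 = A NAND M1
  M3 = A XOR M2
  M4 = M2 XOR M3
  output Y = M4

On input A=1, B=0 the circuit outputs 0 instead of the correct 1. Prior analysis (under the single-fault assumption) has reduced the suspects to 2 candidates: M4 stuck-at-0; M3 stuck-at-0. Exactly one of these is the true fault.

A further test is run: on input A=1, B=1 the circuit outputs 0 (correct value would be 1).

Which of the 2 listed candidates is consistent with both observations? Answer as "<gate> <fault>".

M4 stuck-at-0

Evaluate each candidate on input A=1, B=1:
  M4 stuck-at-0: M1=0, M2=1, M3=0, M4=0 [stuck-at-0] → 0 — matches
  M3 stuck-at-0: M1=0, M2=1, M3=0 [stuck-at-0], M4=1 → 1 — eliminated
Only M4 stuck-at-0 reproduces the observed 0.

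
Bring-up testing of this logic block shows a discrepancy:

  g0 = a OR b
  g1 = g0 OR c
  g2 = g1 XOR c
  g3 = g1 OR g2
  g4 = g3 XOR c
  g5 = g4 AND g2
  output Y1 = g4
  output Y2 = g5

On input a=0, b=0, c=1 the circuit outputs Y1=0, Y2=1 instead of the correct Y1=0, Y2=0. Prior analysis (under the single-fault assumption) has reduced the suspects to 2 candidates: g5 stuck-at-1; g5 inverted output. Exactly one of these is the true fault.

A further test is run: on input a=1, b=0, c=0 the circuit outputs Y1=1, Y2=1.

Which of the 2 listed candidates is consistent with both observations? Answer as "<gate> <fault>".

Evaluate each candidate on input a=1, b=0, c=0:
  g5 stuck-at-1: g0=1, g1=1, g2=1, g3=1, g4=1, g5=1 [stuck-at-1] → Y1=1, Y2=1 — matches
  g5 inverted output: g0=1, g1=1, g2=1, g3=1, g4=1, g5=0 [inverted output] → Y1=1, Y2=0 — eliminated
Only g5 stuck-at-1 reproduces the observed Y1=1, Y2=1.

g5 stuck-at-1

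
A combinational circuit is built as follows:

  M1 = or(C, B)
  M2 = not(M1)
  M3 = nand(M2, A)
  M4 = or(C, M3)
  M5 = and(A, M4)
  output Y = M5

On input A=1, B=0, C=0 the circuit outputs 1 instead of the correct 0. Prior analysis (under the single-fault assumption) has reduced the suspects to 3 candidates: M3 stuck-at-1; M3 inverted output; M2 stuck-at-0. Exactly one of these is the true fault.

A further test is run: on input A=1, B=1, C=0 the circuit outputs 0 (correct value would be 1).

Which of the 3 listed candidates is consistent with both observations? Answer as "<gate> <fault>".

M3 inverted output

Evaluate each candidate on input A=1, B=1, C=0:
  M3 stuck-at-1: M1=1, M2=0, M3=1 [stuck-at-1], M4=1, M5=1 → 1 — eliminated
  M3 inverted output: M1=1, M2=0, M3=0 [inverted output], M4=0, M5=0 → 0 — matches
  M2 stuck-at-0: M1=1, M2=0 [stuck-at-0], M3=1, M4=1, M5=1 → 1 — eliminated
Only M3 inverted output reproduces the observed 0.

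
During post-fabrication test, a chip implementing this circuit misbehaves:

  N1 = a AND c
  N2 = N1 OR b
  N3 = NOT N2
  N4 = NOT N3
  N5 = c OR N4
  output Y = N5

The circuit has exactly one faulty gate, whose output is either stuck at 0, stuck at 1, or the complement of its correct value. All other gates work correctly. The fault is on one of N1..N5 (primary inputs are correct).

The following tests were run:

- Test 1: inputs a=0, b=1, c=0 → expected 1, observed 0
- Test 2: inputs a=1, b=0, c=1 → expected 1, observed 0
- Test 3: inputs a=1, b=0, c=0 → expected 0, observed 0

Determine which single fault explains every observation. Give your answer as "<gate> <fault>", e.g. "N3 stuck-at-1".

N5 stuck-at-0

Fault-free values for test 1 (a=0, b=1, c=0): N1=0, N2=1, N3=0, N4=1, N5=1, giving Y=1. Observed 0.
Test 1: faults giving observed 0 are {N2 stuck-at-0, N2 inverted output, N3 stuck-at-1, N3 inverted output, N4 stuck-at-0, N4 inverted output, N5 stuck-at-0, N5 inverted output}.
Test 2 (a=1, b=0, c=1): fault-free N1=1, N2=1, N3=0, N4=1, N5=1 → 1; observed 0. Eliminates N2 stuck-at-0, N2 inverted output, N3 stuck-at-1, N3 inverted output, N4 stuck-at-0, N4 inverted output.
Test 3 (a=1, b=0, c=0): fault-free N1=0, N2=0, N3=1, N4=0, N5=0 → 0; observed 0. Eliminates N5 inverted output.
Only N5 stuck-at-0 is consistent with every test.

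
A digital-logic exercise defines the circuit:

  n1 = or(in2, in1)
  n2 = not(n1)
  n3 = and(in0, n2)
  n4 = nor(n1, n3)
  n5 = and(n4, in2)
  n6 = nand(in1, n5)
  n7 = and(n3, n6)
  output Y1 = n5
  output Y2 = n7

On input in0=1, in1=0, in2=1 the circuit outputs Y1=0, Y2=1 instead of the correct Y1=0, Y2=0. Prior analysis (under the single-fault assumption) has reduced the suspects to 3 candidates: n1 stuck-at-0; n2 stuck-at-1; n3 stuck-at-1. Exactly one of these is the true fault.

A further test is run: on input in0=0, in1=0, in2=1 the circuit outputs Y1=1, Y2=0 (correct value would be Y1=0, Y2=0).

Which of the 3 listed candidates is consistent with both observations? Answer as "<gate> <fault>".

Evaluate each candidate on input in0=0, in1=0, in2=1:
  n1 stuck-at-0: n1=0 [stuck-at-0], n2=1, n3=0, n4=1, n5=1, n6=1, n7=0 → Y1=1, Y2=0 — matches
  n2 stuck-at-1: n1=1, n2=1 [stuck-at-1], n3=0, n4=0, n5=0, n6=1, n7=0 → Y1=0, Y2=0 — eliminated
  n3 stuck-at-1: n1=1, n2=0, n3=1 [stuck-at-1], n4=0, n5=0, n6=1, n7=1 → Y1=0, Y2=1 — eliminated
Only n1 stuck-at-0 reproduces the observed Y1=1, Y2=0.

n1 stuck-at-0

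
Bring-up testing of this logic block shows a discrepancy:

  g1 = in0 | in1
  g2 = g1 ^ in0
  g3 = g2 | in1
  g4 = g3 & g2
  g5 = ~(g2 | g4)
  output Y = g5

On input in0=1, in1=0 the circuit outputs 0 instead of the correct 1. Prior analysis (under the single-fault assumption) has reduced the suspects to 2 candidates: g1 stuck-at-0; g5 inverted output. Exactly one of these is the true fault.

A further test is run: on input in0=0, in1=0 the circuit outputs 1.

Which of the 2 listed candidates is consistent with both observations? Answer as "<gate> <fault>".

Evaluate each candidate on input in0=0, in1=0:
  g1 stuck-at-0: g1=0 [stuck-at-0], g2=0, g3=0, g4=0, g5=1 → 1 — matches
  g5 inverted output: g1=0, g2=0, g3=0, g4=0, g5=0 [inverted output] → 0 — eliminated
Only g1 stuck-at-0 reproduces the observed 1.

g1 stuck-at-0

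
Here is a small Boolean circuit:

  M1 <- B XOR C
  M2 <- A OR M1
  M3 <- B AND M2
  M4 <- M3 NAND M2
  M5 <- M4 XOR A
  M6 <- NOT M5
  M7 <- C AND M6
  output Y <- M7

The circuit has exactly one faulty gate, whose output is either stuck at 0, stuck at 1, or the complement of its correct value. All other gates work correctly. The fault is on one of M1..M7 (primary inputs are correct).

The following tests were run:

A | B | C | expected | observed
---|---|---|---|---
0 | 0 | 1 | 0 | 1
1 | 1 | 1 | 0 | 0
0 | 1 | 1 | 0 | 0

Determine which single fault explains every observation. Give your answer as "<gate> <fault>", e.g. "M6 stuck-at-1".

M3 stuck-at-1

Fault-free values for test 1 (A=0, B=0, C=1): M1=1, M2=1, M3=0, M4=1, M5=1, M6=0, M7=0, giving Y=0. Observed 1.
Test 1: faults giving observed 1 are {M3 stuck-at-1, M3 inverted output, M4 stuck-at-0, M4 inverted output, M5 stuck-at-0, M5 inverted output, M6 stuck-at-1, M6 inverted output, M7 stuck-at-1, M7 inverted output}.
Test 2 (A=1, B=1, C=1): fault-free M1=0, M2=1, M3=1, M4=0, M5=1, M6=0, M7=0 → 0; observed 0. Eliminates M3 inverted output, M4 inverted output, M5 stuck-at-0, M5 inverted output, M6 stuck-at-1, M6 inverted output, M7 stuck-at-1, M7 inverted output.
Test 3 (A=0, B=1, C=1): fault-free M1=0, M2=0, M3=0, M4=1, M5=1, M6=0, M7=0 → 0; observed 0. Eliminates M4 stuck-at-0.
Only M3 stuck-at-1 is consistent with every test.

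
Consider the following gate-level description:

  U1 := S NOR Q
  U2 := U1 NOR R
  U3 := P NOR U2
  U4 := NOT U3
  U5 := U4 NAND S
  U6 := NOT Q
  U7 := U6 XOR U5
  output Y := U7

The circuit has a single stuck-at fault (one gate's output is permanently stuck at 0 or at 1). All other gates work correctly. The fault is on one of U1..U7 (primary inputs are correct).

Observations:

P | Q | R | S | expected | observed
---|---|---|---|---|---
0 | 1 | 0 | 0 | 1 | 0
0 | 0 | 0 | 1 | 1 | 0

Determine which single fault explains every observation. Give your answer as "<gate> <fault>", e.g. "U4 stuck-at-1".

Fault-free values for test 1 (P=0, Q=1, R=0, S=0): U1=0, U2=1, U3=0, U4=1, U5=1, U6=0, U7=1, giving Y=1. Observed 0.
Test 1: faults giving observed 0 are {U5 stuck-at-0, U6 stuck-at-1, U7 stuck-at-0}.
Test 2 (P=0, Q=0, R=0, S=1): fault-free U1=0, U2=1, U3=0, U4=1, U5=0, U6=1, U7=1 → 1; observed 0. Eliminates U5 stuck-at-0, U6 stuck-at-1.
Only U7 stuck-at-0 is consistent with every test.

U7 stuck-at-0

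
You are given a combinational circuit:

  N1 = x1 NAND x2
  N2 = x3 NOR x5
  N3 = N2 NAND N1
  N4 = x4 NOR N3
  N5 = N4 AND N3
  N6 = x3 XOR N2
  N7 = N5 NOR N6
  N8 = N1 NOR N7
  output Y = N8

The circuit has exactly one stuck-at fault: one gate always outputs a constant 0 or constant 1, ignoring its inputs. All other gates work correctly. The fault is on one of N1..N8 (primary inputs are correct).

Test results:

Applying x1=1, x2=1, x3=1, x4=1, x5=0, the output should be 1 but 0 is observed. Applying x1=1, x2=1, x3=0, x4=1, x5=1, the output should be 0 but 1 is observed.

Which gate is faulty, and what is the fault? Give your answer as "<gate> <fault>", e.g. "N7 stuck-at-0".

N2 stuck-at-1

Fault-free values for test 1 (x1=1, x2=1, x3=1, x4=1, x5=0): N1=0, N2=0, N3=1, N4=0, N5=0, N6=1, N7=0, N8=1, giving Y=1. Observed 0.
Test 1: faults giving observed 0 are {N1 stuck-at-1, N2 stuck-at-1, N6 stuck-at-0, N7 stuck-at-1, N8 stuck-at-0}.
Test 2 (x1=1, x2=1, x3=0, x4=1, x5=1): fault-free N1=0, N2=0, N3=1, N4=0, N5=0, N6=0, N7=1, N8=0 → 0; observed 1. Eliminates N1 stuck-at-1, N6 stuck-at-0, N7 stuck-at-1, N8 stuck-at-0.
Only N2 stuck-at-1 is consistent with every test.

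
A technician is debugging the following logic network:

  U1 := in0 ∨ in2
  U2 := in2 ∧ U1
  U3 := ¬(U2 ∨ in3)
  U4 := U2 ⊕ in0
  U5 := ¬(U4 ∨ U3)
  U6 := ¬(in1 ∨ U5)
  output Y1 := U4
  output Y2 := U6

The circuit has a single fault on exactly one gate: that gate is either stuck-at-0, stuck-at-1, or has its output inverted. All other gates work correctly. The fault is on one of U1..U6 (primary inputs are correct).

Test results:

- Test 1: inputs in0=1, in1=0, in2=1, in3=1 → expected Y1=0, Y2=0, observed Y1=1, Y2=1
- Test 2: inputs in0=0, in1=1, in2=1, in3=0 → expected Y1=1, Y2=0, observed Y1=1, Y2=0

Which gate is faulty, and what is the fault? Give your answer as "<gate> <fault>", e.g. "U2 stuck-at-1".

Fault-free values for test 1 (in0=1, in1=0, in2=1, in3=1): U1=1, U2=1, U3=0, U4=0, U5=1, U6=0, giving Y1=0, Y2=0. Observed Y1=1, Y2=1.
Test 1: faults giving observed Y1=1, Y2=1 are {U1 stuck-at-0, U1 inverted output, U2 stuck-at-0, U2 inverted output, U4 stuck-at-1, U4 inverted output}.
Test 2 (in0=0, in1=1, in2=1, in3=0): fault-free U1=1, U2=1, U3=0, U4=1, U5=0, U6=0 → Y1=1, Y2=0; observed Y1=1, Y2=0. Eliminates U1 stuck-at-0, U1 inverted output, U2 stuck-at-0, U2 inverted output, U4 inverted output.
Only U4 stuck-at-1 is consistent with every test.

U4 stuck-at-1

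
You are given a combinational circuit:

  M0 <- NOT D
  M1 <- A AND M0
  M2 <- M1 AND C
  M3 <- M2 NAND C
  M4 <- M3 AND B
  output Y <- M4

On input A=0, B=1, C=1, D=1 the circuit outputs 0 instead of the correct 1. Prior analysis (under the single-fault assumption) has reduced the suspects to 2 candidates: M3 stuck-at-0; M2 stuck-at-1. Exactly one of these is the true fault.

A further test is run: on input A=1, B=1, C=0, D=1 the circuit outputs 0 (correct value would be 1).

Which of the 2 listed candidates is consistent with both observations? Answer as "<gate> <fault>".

M3 stuck-at-0

Evaluate each candidate on input A=1, B=1, C=0, D=1:
  M3 stuck-at-0: M0=0, M1=0, M2=0, M3=0 [stuck-at-0], M4=0 → 0 — matches
  M2 stuck-at-1: M0=0, M1=0, M2=1 [stuck-at-1], M3=1, M4=1 → 1 — eliminated
Only M3 stuck-at-0 reproduces the observed 0.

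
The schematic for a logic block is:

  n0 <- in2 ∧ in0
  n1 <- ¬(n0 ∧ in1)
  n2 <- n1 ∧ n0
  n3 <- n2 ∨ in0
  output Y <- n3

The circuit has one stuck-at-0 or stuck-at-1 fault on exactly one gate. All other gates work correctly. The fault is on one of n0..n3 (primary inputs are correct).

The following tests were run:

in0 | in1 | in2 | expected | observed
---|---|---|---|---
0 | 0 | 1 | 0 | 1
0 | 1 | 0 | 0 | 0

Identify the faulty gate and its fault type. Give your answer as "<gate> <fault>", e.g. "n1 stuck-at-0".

n0 stuck-at-1

Fault-free values for test 1 (in0=0, in1=0, in2=1): n0=0, n1=1, n2=0, n3=0, giving Y=0. Observed 1.
Test 1: faults giving observed 1 are {n0 stuck-at-1, n2 stuck-at-1, n3 stuck-at-1}.
Test 2 (in0=0, in1=1, in2=0): fault-free n0=0, n1=1, n2=0, n3=0 → 0; observed 0. Eliminates n2 stuck-at-1, n3 stuck-at-1.
Only n0 stuck-at-1 is consistent with every test.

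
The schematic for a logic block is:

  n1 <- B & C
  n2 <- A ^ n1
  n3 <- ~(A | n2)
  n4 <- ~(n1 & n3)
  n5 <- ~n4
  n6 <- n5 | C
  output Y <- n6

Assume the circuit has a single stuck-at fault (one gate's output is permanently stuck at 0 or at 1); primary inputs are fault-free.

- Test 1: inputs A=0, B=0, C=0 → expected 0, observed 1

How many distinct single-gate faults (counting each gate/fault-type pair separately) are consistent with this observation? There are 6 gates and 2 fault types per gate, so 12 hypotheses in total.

Fault-free: n1=0, n2=0, n3=1, n4=1, n5=0, n6=0 → 0. Observed 1.
  n1 stuck-at-0: output 0 ✗
  n1 stuck-at-1: output 0 ✗
  n2 stuck-at-0: output 0 ✗
  n2 stuck-at-1: output 0 ✗
  n3 stuck-at-0: output 0 ✗
  n3 stuck-at-1: output 0 ✗
  n4 stuck-at-0: output 1 ✓
  n4 stuck-at-1: output 0 ✗
  n5 stuck-at-0: output 0 ✗
  n5 stuck-at-1: output 1 ✓
  n6 stuck-at-0: output 0 ✗
  n6 stuck-at-1: output 1 ✓
Consistent faults: {n4 stuck-at-0, n5 stuck-at-1, n6 stuck-at-1} — 3 in all.

3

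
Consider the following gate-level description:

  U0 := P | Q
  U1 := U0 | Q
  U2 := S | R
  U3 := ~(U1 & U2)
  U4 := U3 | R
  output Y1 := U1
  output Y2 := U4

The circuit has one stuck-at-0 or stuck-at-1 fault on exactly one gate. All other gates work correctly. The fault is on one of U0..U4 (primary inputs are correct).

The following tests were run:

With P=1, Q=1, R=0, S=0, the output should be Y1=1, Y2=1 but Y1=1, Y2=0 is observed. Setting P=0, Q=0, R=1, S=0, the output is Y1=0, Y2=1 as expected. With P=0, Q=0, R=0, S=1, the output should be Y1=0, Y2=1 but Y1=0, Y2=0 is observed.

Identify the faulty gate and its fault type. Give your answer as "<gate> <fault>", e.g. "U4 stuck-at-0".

Fault-free values for test 1 (P=1, Q=1, R=0, S=0): U0=1, U1=1, U2=0, U3=1, U4=1, giving Y1=1, Y2=1. Observed Y1=1, Y2=0.
Test 1: faults giving observed Y1=1, Y2=0 are {U2 stuck-at-1, U3 stuck-at-0, U4 stuck-at-0}.
Test 2 (P=0, Q=0, R=1, S=0): fault-free U0=0, U1=0, U2=1, U3=1, U4=1 → Y1=0, Y2=1; observed Y1=0, Y2=1. Eliminates U4 stuck-at-0.
Test 3 (P=0, Q=0, R=0, S=1): fault-free U0=0, U1=0, U2=1, U3=1, U4=1 → Y1=0, Y2=1; observed Y1=0, Y2=0. Eliminates U2 stuck-at-1.
Only U3 stuck-at-0 is consistent with every test.

U3 stuck-at-0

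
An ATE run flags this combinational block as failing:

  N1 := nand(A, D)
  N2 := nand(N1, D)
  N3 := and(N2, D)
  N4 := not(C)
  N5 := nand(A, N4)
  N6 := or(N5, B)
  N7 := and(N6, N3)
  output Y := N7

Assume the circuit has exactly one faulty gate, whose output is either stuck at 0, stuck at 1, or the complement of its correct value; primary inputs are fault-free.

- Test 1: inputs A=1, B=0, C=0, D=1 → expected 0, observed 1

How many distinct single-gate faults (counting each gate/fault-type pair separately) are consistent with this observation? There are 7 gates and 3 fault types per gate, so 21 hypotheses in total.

8

Fault-free: N1=0, N2=1, N3=1, N4=1, N5=0, N6=0, N7=0 → 0. Observed 1.
  N1: none of the 3 fault types match ✗
  N2: none of the 3 fault types match ✗
  N3: none of the 3 fault types match ✗
  N4: stuck-at-0, inverted output ✓; others ✗
  N5: stuck-at-1, inverted output ✓; others ✗
  N6: stuck-at-1, inverted output ✓; others ✗
  N7: stuck-at-1, inverted output ✓; others ✗
Consistent faults: {N4 stuck-at-0, N4 inverted output, N5 stuck-at-1, N5 inverted output, N6 stuck-at-1, N6 inverted output, N7 stuck-at-1, N7 inverted output} — 8 in all.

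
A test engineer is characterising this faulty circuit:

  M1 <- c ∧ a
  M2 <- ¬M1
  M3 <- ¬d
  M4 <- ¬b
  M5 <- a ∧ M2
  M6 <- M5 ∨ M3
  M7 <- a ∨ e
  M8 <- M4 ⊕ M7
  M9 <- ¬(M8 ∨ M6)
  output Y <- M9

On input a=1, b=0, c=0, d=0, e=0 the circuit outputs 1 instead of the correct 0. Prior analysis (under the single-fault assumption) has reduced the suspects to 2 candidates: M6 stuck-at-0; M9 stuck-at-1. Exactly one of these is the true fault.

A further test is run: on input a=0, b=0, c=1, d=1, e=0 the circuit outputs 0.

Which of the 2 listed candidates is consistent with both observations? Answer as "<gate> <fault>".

M6 stuck-at-0

Evaluate each candidate on input a=0, b=0, c=1, d=1, e=0:
  M6 stuck-at-0: M1=0, M2=1, M3=0, M4=1, M5=0, M6=0 [stuck-at-0], M7=0, M8=1, M9=0 → 0 — matches
  M9 stuck-at-1: M1=0, M2=1, M3=0, M4=1, M5=0, M6=0, M7=0, M8=1, M9=1 [stuck-at-1] → 1 — eliminated
Only M6 stuck-at-0 reproduces the observed 0.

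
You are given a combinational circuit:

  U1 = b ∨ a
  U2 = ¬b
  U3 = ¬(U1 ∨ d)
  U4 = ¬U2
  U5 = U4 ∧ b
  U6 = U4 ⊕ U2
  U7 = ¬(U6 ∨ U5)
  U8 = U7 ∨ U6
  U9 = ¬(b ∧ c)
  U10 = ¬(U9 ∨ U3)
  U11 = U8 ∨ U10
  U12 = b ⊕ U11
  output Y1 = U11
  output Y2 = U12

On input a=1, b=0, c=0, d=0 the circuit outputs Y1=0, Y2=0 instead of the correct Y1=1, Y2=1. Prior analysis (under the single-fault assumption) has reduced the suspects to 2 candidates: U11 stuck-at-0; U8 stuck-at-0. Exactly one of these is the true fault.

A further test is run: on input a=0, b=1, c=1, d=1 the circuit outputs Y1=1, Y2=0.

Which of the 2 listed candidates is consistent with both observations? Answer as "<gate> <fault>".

U8 stuck-at-0

Evaluate each candidate on input a=0, b=1, c=1, d=1:
  U11 stuck-at-0: U1=1, U2=0, U3=0, U4=1, U5=1, U6=1, U7=0, U8=1, U9=0, U10=1, U11=0 [stuck-at-0], U12=1 → Y1=0, Y2=1 — eliminated
  U8 stuck-at-0: U1=1, U2=0, U3=0, U4=1, U5=1, U6=1, U7=0, U8=0 [stuck-at-0], U9=0, U10=1, U11=1, U12=0 → Y1=1, Y2=0 — matches
Only U8 stuck-at-0 reproduces the observed Y1=1, Y2=0.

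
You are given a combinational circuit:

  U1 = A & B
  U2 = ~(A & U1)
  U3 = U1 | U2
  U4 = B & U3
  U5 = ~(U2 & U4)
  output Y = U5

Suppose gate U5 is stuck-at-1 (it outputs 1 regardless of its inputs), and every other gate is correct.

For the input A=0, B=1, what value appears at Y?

Propagate with U5 forced: U1=0, U2=1, U3=1, U4=1, U5=1 [stuck-at-1].
So Y = 1. (Without the fault it would be 0.)

1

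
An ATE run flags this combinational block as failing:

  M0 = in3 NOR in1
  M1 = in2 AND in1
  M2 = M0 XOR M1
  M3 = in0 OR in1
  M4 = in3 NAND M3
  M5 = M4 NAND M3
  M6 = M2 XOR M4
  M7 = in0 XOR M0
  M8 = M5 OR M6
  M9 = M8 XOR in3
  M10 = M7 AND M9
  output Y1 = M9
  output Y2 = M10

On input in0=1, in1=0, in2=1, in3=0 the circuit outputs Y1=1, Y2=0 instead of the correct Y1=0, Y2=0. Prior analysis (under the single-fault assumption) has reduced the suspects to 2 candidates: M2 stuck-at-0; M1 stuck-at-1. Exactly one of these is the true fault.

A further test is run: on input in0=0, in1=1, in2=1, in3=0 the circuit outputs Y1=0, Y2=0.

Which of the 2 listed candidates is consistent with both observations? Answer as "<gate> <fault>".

M1 stuck-at-1

Evaluate each candidate on input in0=0, in1=1, in2=1, in3=0:
  M2 stuck-at-0: M0=0, M1=1, M2=0 [stuck-at-0], M3=1, M4=1, M5=0, M6=1, M7=0, M8=1, M9=1, M10=0 → Y1=1, Y2=0 — eliminated
  M1 stuck-at-1: M0=0, M1=1 [stuck-at-1], M2=1, M3=1, M4=1, M5=0, M6=0, M7=0, M8=0, M9=0, M10=0 → Y1=0, Y2=0 — matches
Only M1 stuck-at-1 reproduces the observed Y1=0, Y2=0.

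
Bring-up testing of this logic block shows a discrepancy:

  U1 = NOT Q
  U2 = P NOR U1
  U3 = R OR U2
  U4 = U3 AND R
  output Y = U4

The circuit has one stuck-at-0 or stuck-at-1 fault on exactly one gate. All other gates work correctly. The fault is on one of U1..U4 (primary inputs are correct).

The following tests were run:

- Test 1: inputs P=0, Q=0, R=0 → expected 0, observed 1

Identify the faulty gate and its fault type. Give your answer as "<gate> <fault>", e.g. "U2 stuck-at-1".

Fault-free values for test 1 (P=0, Q=0, R=0): U1=1, U2=0, U3=0, U4=0, giving Y=0. Observed 1.
Test 1: faults giving observed 1 are {U4 stuck-at-1}.
Only U4 stuck-at-1 is consistent with every test.

U4 stuck-at-1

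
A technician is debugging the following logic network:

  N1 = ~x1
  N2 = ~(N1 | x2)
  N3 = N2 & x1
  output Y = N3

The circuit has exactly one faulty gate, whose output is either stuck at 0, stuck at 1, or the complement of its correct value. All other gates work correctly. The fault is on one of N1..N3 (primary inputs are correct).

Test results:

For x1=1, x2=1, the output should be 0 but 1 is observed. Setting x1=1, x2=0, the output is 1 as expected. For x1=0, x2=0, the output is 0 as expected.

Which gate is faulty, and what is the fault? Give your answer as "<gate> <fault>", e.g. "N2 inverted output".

Fault-free values for test 1 (x1=1, x2=1): N1=0, N2=0, N3=0, giving Y=0. Observed 1.
Test 1: faults giving observed 1 are {N2 stuck-at-1, N2 inverted output, N3 stuck-at-1, N3 inverted output}.
Test 2 (x1=1, x2=0): fault-free N1=0, N2=1, N3=1 → 1; observed 1. Eliminates N2 inverted output, N3 inverted output.
Test 3 (x1=0, x2=0): fault-free N1=1, N2=0, N3=0 → 0; observed 0. Eliminates N3 stuck-at-1.
Only N2 stuck-at-1 is consistent with every test.

N2 stuck-at-1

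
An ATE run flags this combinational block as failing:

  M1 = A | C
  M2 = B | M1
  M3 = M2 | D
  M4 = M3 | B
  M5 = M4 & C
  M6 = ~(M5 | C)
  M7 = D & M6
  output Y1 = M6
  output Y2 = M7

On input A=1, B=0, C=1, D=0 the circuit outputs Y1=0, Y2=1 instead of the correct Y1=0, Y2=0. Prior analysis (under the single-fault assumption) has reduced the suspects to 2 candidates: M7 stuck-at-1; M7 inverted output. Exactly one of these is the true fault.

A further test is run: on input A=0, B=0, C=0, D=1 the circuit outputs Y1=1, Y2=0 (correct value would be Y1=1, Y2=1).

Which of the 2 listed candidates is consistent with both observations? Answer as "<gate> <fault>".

Evaluate each candidate on input A=0, B=0, C=0, D=1:
  M7 stuck-at-1: M1=0, M2=0, M3=1, M4=1, M5=0, M6=1, M7=1 [stuck-at-1] → Y1=1, Y2=1 — eliminated
  M7 inverted output: M1=0, M2=0, M3=1, M4=1, M5=0, M6=1, M7=0 [inverted output] → Y1=1, Y2=0 — matches
Only M7 inverted output reproduces the observed Y1=1, Y2=0.

M7 inverted output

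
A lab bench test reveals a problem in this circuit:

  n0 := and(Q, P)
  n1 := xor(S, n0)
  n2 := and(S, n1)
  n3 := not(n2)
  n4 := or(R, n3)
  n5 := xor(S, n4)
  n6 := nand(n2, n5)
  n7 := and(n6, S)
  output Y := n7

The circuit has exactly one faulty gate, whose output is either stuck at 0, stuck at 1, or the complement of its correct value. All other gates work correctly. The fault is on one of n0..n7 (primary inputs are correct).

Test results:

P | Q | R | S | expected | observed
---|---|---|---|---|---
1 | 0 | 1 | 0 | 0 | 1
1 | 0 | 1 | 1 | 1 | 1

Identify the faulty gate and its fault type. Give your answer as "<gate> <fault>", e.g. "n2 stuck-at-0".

Fault-free values for test 1 (P=1, Q=0, R=1, S=0): n0=0, n1=0, n2=0, n3=1, n4=1, n5=1, n6=1, n7=0, giving Y=0. Observed 1.
Test 1: faults giving observed 1 are {n7 stuck-at-1, n7 inverted output}.
Test 2 (P=1, Q=0, R=1, S=1): fault-free n0=0, n1=1, n2=1, n3=0, n4=1, n5=0, n6=1, n7=1 → 1; observed 1. Eliminates n7 inverted output.
Only n7 stuck-at-1 is consistent with every test.

n7 stuck-at-1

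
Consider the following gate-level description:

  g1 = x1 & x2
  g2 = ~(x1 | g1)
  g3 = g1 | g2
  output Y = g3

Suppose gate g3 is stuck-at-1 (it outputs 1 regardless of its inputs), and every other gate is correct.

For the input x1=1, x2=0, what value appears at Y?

Propagate with g3 forced: g1=0, g2=0, g3=1 [stuck-at-1].
So Y = 1. (Without the fault it would be 0.)

1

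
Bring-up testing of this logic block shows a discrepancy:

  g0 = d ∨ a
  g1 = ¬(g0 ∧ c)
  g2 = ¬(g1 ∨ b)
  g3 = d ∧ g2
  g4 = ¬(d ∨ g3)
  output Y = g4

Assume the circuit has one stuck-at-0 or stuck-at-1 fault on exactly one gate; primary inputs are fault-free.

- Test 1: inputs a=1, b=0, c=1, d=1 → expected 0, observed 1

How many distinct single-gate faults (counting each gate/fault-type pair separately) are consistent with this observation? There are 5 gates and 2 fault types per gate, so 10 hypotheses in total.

1

Fault-free: g0=1, g1=0, g2=1, g3=1, g4=0 → 0. Observed 1.
  g0 stuck-at-0: output 0 ✗
  g0 stuck-at-1: output 0 ✗
  g1 stuck-at-0: output 0 ✗
  g1 stuck-at-1: output 0 ✗
  g2 stuck-at-0: output 0 ✗
  g2 stuck-at-1: output 0 ✗
  g3 stuck-at-0: output 0 ✗
  g3 stuck-at-1: output 0 ✗
  g4 stuck-at-0: output 0 ✗
  g4 stuck-at-1: output 1 ✓
Consistent faults: {g4 stuck-at-1} — 1 in all.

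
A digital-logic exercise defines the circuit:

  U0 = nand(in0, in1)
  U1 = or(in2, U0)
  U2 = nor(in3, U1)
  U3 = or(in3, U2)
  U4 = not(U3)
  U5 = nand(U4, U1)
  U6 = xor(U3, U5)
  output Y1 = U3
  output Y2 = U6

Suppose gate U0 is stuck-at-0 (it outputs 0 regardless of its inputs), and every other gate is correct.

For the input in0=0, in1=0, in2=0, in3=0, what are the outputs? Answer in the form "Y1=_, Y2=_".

Propagate with U0 forced: U0=0 [stuck-at-0], U1=0, U2=1, U3=1, U4=0, U5=1, U6=0.
So the outputs are Y1=1, Y2=0. (Without the fault they would be Y1=0, Y2=0.)

Y1=1, Y2=0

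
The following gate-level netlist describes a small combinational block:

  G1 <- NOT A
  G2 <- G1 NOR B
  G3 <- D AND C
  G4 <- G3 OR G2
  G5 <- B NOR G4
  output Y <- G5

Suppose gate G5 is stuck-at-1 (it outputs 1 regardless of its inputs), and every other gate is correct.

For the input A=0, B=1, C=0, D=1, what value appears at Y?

Propagate with G5 forced: G1=1, G2=0, G3=0, G4=0, G5=1 [stuck-at-1].
So Y = 1. (Without the fault it would be 0.)

1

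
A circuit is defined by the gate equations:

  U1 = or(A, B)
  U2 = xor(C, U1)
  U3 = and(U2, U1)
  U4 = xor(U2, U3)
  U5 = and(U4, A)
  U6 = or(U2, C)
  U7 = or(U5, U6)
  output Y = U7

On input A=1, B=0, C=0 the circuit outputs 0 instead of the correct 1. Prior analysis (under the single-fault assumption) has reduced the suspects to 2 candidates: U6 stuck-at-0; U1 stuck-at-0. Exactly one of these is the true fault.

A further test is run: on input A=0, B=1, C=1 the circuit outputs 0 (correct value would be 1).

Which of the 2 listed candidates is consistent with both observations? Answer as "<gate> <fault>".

U6 stuck-at-0

Evaluate each candidate on input A=0, B=1, C=1:
  U6 stuck-at-0: U1=1, U2=0, U3=0, U4=0, U5=0, U6=0 [stuck-at-0], U7=0 → 0 — matches
  U1 stuck-at-0: U1=0 [stuck-at-0], U2=1, U3=0, U4=1, U5=0, U6=1, U7=1 → 1 — eliminated
Only U6 stuck-at-0 reproduces the observed 0.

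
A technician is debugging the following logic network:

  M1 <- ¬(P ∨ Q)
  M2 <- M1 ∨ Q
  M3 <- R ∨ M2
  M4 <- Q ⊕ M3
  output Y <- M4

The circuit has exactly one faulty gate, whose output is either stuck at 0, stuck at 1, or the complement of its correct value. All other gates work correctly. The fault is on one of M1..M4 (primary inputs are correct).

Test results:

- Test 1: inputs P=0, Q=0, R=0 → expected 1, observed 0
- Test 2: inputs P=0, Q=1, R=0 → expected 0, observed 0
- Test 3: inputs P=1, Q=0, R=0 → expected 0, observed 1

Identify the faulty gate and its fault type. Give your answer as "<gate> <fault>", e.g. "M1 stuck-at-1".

M1 inverted output

Fault-free values for test 1 (P=0, Q=0, R=0): M1=1, M2=1, M3=1, M4=1, giving Y=1. Observed 0.
Test 1: faults giving observed 0 are {M1 stuck-at-0, M1 inverted output, M2 stuck-at-0, M2 inverted output, M3 stuck-at-0, M3 inverted output, M4 stuck-at-0, M4 inverted output}.
Test 2 (P=0, Q=1, R=0): fault-free M1=0, M2=1, M3=1, M4=0 → 0; observed 0. Eliminates M2 stuck-at-0, M2 inverted output, M3 stuck-at-0, M3 inverted output, M4 inverted output.
Test 3 (P=1, Q=0, R=0): fault-free M1=0, M2=0, M3=0, M4=0 → 0; observed 1. Eliminates M1 stuck-at-0, M4 stuck-at-0.
Only M1 inverted output is consistent with every test.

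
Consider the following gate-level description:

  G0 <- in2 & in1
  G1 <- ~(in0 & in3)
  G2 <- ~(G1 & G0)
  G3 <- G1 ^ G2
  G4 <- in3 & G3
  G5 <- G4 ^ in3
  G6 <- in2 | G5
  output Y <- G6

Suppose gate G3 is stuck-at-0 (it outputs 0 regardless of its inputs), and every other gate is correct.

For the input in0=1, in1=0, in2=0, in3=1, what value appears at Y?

1

Propagate with G3 forced: G0=0, G1=0, G2=1, G3=0 [stuck-at-0], G4=0, G5=1, G6=1.
So Y = 1. (Without the fault it would be 0.)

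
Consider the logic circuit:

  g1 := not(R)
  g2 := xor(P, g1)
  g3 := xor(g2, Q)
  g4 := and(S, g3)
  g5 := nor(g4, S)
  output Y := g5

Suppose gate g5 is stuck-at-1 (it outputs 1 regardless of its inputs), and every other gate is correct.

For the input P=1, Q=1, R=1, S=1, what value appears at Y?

Propagate with g5 forced: g1=0, g2=1, g3=0, g4=0, g5=1 [stuck-at-1].
So Y = 1. (Without the fault it would be 0.)

1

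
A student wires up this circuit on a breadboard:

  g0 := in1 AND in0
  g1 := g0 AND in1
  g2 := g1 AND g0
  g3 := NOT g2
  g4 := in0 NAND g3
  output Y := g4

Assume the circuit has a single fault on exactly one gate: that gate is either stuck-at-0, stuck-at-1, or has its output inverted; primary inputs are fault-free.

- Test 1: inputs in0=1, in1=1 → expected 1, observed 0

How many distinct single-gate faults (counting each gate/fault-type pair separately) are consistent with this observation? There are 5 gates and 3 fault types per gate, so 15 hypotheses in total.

Fault-free: g0=1, g1=1, g2=1, g3=0, g4=1 → 1. Observed 0.
  g0: stuck-at-0, inverted output ✓; others ✗
  g1: stuck-at-0, inverted output ✓; others ✗
  g2: stuck-at-0, inverted output ✓; others ✗
  g3: stuck-at-1, inverted output ✓; others ✗
  g4: stuck-at-0, inverted output ✓; others ✗
Consistent faults: {g0 stuck-at-0, g0 inverted output, g1 stuck-at-0, g1 inverted output, g2 stuck-at-0, g2 inverted output, g3 stuck-at-1, g3 inverted output, g4 stuck-at-0, g4 inverted output} — 10 in all.

10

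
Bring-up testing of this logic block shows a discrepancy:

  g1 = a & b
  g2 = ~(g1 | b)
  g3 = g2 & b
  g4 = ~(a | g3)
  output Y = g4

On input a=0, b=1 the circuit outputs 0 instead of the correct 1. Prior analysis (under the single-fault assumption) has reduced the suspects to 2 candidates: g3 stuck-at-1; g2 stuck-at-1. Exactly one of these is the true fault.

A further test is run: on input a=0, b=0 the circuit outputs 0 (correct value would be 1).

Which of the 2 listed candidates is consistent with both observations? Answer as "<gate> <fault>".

Evaluate each candidate on input a=0, b=0:
  g3 stuck-at-1: g1=0, g2=1, g3=1 [stuck-at-1], g4=0 → 0 — matches
  g2 stuck-at-1: g1=0, g2=1 [stuck-at-1], g3=0, g4=1 → 1 — eliminated
Only g3 stuck-at-1 reproduces the observed 0.

g3 stuck-at-1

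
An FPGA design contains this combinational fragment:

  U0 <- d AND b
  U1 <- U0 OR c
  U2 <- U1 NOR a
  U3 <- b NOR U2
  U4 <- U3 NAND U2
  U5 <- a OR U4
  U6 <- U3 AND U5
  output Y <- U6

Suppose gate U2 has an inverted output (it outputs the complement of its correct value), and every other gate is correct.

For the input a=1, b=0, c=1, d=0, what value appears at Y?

0

Propagate with U2 forced: U0=0, U1=1, U2=1 [inverted output], U3=0, U4=1, U5=1, U6=0.
So Y = 0. (Without the fault it would be 1.)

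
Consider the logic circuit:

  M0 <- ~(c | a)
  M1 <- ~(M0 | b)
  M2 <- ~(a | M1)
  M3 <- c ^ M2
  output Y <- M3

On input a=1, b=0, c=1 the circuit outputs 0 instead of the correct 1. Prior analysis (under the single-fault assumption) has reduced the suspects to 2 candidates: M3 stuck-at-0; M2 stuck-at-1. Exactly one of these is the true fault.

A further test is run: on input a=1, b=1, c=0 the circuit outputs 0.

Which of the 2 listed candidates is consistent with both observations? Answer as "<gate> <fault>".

M3 stuck-at-0

Evaluate each candidate on input a=1, b=1, c=0:
  M3 stuck-at-0: M0=0, M1=0, M2=0, M3=0 [stuck-at-0] → 0 — matches
  M2 stuck-at-1: M0=0, M1=0, M2=1 [stuck-at-1], M3=1 → 1 — eliminated
Only M3 stuck-at-0 reproduces the observed 0.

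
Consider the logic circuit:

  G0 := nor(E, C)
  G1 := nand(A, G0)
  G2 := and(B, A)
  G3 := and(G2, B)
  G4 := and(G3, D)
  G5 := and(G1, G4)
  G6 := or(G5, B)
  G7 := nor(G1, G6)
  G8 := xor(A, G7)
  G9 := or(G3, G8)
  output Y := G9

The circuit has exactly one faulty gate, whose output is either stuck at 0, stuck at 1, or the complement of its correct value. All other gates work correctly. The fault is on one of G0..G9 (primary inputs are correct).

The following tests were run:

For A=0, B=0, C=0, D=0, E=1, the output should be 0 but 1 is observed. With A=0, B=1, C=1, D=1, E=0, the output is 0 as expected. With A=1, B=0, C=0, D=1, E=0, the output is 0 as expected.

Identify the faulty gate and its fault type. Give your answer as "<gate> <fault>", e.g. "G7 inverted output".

G1 stuck-at-0

Fault-free values for test 1 (A=0, B=0, C=0, D=0, E=1): G0=0, G1=1, G2=0, G3=0, G4=0, G5=0, G6=0, G7=0, G8=0, G9=0, giving Y=0. Observed 1.
Test 1: faults giving observed 1 are {G1 stuck-at-0, G1 inverted output, G3 stuck-at-1, G3 inverted output, G7 stuck-at-1, G7 inverted output, G8 stuck-at-1, G8 inverted output, G9 stuck-at-1, G9 inverted output}.
Test 2 (A=0, B=1, C=1, D=1, E=0): fault-free G0=0, G1=1, G2=0, G3=0, G4=0, G5=0, G6=1, G7=0, G8=0, G9=0 → 0; observed 0. Eliminates G3 stuck-at-1, G3 inverted output, G7 stuck-at-1, G7 inverted output, G8 stuck-at-1, G8 inverted output, G9 stuck-at-1, G9 inverted output.
Test 3 (A=1, B=0, C=0, D=1, E=0): fault-free G0=1, G1=0, G2=0, G3=0, G4=0, G5=0, G6=0, G7=1, G8=0, G9=0 → 0; observed 0. Eliminates G1 inverted output.
Only G1 stuck-at-0 is consistent with every test.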